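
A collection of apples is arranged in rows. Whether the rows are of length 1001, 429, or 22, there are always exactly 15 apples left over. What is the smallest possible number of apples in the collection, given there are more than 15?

N − 15 must be a common multiple of 1001, 429, and 22.
1001 = 7 × 11 × 13
429 = 3 × 11 × 13
22 = 2 × 11
LCM(1001, 429, 22) = 2 × 3 × 7 × 11 × 13 = 6006.
Smallest N > 15 is LCM + 15 = 6006 + 15 = 6021.

6021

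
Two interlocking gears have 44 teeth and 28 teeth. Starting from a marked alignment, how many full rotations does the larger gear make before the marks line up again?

The first common completion time is the LCM of the periods.
44 = 2^2 × 11
28 = 2^2 × 7
LCM(44, 28) = 2^2 × 7 × 11 = 308.
Rotations for period 44: 308 / 44 = 7.

7 rotations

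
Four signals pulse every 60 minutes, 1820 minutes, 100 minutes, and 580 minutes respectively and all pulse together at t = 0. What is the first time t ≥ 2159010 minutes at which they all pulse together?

2375100 minutes

Joint pulses occur at multiples of LCM(60, 1820, 100, 580).
60 = 2^2 × 3 × 5
1820 = 2^2 × 5 × 7 × 13
100 = 2^2 × 5^2
580 = 2^2 × 5 × 29
LCM(60, 1820, 100, 580) = 2^2 × 3 × 5^2 × 7 × 13 × 29 = 791700.
Smallest multiple of 791700 that is ≥ 2159010: ⌈2159010/791700⌉ × 791700 = 3 × 791700 = 2375100.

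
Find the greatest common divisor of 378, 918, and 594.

378 = 2 × 3^3 × 7
918 = 2 × 3^3 × 17
594 = 2 × 3^3 × 11
gcd(378, 918, 594) = 2 × 3^3 = 54.

54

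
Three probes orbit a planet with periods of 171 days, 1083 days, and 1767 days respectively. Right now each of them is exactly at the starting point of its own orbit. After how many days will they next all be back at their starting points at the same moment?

The first simultaneous occurrence is after LCM of the individual periods.
171 = 3^2 × 19
1083 = 3 × 19^2
1767 = 3 × 19 × 31
LCM(171, 1083, 1767) = 3^2 × 19^2 × 31 = 100719.

100719 days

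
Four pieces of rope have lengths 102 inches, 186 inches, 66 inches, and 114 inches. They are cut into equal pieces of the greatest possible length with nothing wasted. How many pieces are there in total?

78

Piece length = gcd(102, 186, 66, 114).
102 = 2 × 3 × 17
186 = 2 × 3 × 31
66 = 2 × 3 × 11
114 = 2 × 3 × 19
gcd(102, 186, 66, 114) = 2 × 3 = 6.
Total pieces = 102/6 + 186/6 + 66/6 + 114/6 = 17 + 31 + 11 + 19 = 78.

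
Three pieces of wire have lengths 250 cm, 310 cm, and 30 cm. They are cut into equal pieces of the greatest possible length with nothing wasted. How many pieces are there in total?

59

Piece length = gcd(250, 310, 30).
250 = 2 × 5^3
310 = 2 × 5 × 31
30 = 2 × 3 × 5
gcd(250, 310, 30) = 2 × 5 = 10.
Total pieces = 250/10 + 310/10 + 30/10 = 25 + 31 + 3 = 59.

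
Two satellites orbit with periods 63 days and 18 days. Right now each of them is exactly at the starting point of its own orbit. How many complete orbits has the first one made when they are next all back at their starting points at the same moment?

They are all back at their starting positions together after one LCM of the periods.
63 = 3^2 × 7
18 = 2 × 3^2
LCM(63, 18) = 2 × 3^2 × 7 = 126.
Orbits for period 63: 126 / 63 = 2.

2 orbits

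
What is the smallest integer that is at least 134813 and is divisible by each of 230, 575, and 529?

The integer must be a common multiple of 230, 575, and 529, so a multiple of their LCM.
230 = 2 × 5 × 23
575 = 5^2 × 23
529 = 23^2
LCM(230, 575, 529) = 2 × 5^2 × 23^2 = 26450.
Smallest multiple of 26450 that is ≥ 134813: ⌈134813/26450⌉ × 26450 = 6 × 26450 = 158700.

158700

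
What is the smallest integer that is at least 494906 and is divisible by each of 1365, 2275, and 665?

The integer must be a common multiple of 1365, 2275, and 665, so a multiple of their LCM.
1365 = 3 × 5 × 7 × 13
2275 = 5^2 × 7 × 13
665 = 5 × 7 × 19
LCM(1365, 2275, 665) = 3 × 5^2 × 7 × 13 × 19 = 129675.
Smallest multiple of 129675 that is ≥ 494906: ⌈494906/129675⌉ × 129675 = 4 × 129675 = 518700.

518700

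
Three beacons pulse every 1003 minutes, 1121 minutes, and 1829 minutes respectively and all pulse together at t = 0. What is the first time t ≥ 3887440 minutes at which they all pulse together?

Joint pulses occur at multiples of LCM(1003, 1121, 1829).
1003 = 17 × 59
1121 = 19 × 59
1829 = 31 × 59
LCM(1003, 1121, 1829) = 17 × 19 × 31 × 59 = 590767.
Smallest multiple of 590767 that is ≥ 3887440: ⌈3887440/590767⌉ × 590767 = 7 × 590767 = 4135369.

4135369 minutes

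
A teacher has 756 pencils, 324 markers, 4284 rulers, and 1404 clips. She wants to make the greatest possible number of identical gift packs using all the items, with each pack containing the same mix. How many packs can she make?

The pack count must divide each quantity, so the greatest is gcd(756, 324, 4284, 1404).
756 = 2^2 × 3^3 × 7
324 = 2^2 × 3^4
4284 = 2^2 × 3^2 × 7 × 17
1404 = 2^2 × 3^3 × 13
gcd(756, 324, 4284, 1404) = 2^2 × 3^2 = 36.

36 packs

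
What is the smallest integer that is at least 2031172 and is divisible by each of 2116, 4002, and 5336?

2209104

The integer must be a common multiple of 2116, 4002, and 5336, so a multiple of their LCM.
2116 = 2^2 × 23^2
4002 = 2 × 3 × 23 × 29
5336 = 2^3 × 23 × 29
LCM(2116, 4002, 5336) = 2^3 × 3 × 23^2 × 29 = 368184.
Smallest multiple of 368184 that is ≥ 2031172: ⌈2031172/368184⌉ × 368184 = 6 × 368184 = 2209104.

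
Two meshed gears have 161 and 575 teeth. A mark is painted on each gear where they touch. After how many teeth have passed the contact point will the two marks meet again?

We need the least common multiple of the intervals.
161 = 7 × 23
575 = 5^2 × 23
LCM(161, 575) = 5^2 × 7 × 23 = 4025.

4025 teeth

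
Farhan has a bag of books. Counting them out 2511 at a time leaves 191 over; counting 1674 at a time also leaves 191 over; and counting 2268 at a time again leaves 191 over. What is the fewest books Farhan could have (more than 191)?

70499

N − 191 must be a common multiple of 2511, 1674, and 2268.
2511 = 3^4 × 31
1674 = 2 × 3^3 × 31
2268 = 2^2 × 3^4 × 7
LCM(2511, 1674, 2268) = 2^2 × 3^4 × 7 × 31 = 70308.
Smallest N > 191 is LCM + 191 = 70308 + 191 = 70499.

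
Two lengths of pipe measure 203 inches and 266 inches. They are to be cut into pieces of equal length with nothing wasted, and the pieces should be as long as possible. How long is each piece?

The greatest length dividing all of 203 and 266 is their gcd.
203 = 7 × 29
266 = 2 × 7 × 19
gcd(203, 266) = 7.

7 inches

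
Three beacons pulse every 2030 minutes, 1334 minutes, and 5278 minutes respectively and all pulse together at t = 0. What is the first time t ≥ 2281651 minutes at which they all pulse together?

Joint pulses occur at multiples of LCM(2030, 1334, 5278).
2030 = 2 × 5 × 7 × 29
1334 = 2 × 23 × 29
5278 = 2 × 7 × 13 × 29
LCM(2030, 1334, 5278) = 2 × 5 × 7 × 13 × 23 × 29 = 606970.
Smallest multiple of 606970 that is ≥ 2281651: ⌈2281651/606970⌉ × 606970 = 4 × 606970 = 2427880.

2427880 minutes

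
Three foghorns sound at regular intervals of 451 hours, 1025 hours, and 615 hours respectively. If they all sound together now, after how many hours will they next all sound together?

They coincide at every common multiple of the periods; the first is the LCM.
451 = 11 × 41
1025 = 5^2 × 41
615 = 3 × 5 × 41
LCM(451, 1025, 615) = 3 × 5^2 × 11 × 41 = 33825.

33825 hours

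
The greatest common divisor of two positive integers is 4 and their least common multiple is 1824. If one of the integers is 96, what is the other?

For two integers, gcd × lcm = product, so the other is (4 × 1824) / 96 = 7296 / 96 = 76.

76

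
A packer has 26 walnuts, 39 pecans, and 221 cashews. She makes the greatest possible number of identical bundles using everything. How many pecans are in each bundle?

Number of bundles = gcd(26, 39, 221).
26 = 2 × 13
39 = 3 × 13
221 = 13 × 17
gcd(26, 39, 221) = 13.
pecans per bundle = 39 / 13 = 3.

3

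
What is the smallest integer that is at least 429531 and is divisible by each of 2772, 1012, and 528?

The integer must be a common multiple of 2772, 1012, and 528, so a multiple of their LCM.
2772 = 2^2 × 3^2 × 7 × 11
1012 = 2^2 × 11 × 23
528 = 2^4 × 3 × 11
LCM(2772, 1012, 528) = 2^4 × 3^2 × 7 × 11 × 23 = 255024.
Smallest multiple of 255024 that is ≥ 429531: ⌈429531/255024⌉ × 255024 = 2 × 255024 = 510048.

510048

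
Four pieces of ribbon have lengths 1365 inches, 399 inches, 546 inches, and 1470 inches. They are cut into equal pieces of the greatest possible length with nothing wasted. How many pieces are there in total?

180

Piece length = gcd(1365, 399, 546, 1470).
1365 = 3 × 5 × 7 × 13
399 = 3 × 7 × 19
546 = 2 × 3 × 7 × 13
1470 = 2 × 3 × 5 × 7^2
gcd(1365, 399, 546, 1470) = 3 × 7 = 21.
Total pieces = 1365/21 + 399/21 + 546/21 + 1470/21 = 65 + 19 + 26 + 70 = 180.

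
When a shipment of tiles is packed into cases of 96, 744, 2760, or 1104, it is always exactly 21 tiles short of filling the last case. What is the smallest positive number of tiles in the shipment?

Being 21 short of a full case of size k means N ≡ −21 (mod k), i.e. N + 21 is a multiple of each size.
96 = 2^5 × 3
744 = 2^3 × 3 × 31
2760 = 2^3 × 3 × 5 × 23
1104 = 2^4 × 3 × 23
LCM(96, 744, 2760, 1104) = 2^5 × 3 × 5 × 23 × 31 = 342240.
Smallest positive N is 342240 − 21 = 342219.

342219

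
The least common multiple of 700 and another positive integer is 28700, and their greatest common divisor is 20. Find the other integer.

820

gcd × lcm = product of the two integers, so the other integer is (20 × 28700) / 700 = 820.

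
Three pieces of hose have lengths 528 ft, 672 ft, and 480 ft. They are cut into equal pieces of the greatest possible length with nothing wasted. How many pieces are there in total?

35

Piece length = gcd(528, 672, 480).
528 = 2^4 × 3 × 11
672 = 2^5 × 3 × 7
480 = 2^5 × 3 × 5
gcd(528, 672, 480) = 2^4 × 3 = 48.
Total pieces = 528/48 + 672/48 + 480/48 = 11 + 14 + 10 = 35.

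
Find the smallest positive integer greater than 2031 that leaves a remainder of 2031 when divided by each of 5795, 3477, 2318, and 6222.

593121

N − 2031 must be a common multiple of 5795, 3477, 2318, and 6222.
5795 = 5 × 19 × 61
3477 = 3 × 19 × 61
2318 = 2 × 19 × 61
6222 = 2 × 3 × 17 × 61
LCM(5795, 3477, 2318, 6222) = 2 × 3 × 5 × 17 × 19 × 61 = 591090.
Smallest N > 2031 is LCM + 2031 = 591090 + 2031 = 593121.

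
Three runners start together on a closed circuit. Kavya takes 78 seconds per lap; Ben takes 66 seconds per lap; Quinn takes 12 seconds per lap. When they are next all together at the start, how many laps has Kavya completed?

They are all back at their starting positions together after one LCM of the periods.
78 = 2 × 3 × 13
66 = 2 × 3 × 11
12 = 2^2 × 3
LCM(78, 66, 12) = 2^2 × 3 × 11 × 13 = 1716.
Laps for period 78: 1716 / 78 = 22.

22 laps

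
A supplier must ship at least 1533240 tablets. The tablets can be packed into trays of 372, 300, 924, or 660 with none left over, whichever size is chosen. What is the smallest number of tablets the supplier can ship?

The number of tablets must be a common multiple of 372, 300, 924, and 660, so a multiple of their LCM.
372 = 2^2 × 3 × 31
300 = 2^2 × 3 × 5^2
924 = 2^2 × 3 × 7 × 11
660 = 2^2 × 3 × 5 × 11
LCM(372, 300, 924, 660) = 2^2 × 3 × 5^2 × 7 × 11 × 31 = 716100.
Smallest multiple of 716100 that is ≥ 1533240: ⌈1533240/716100⌉ × 716100 = 3 × 716100 = 2148300.

2148300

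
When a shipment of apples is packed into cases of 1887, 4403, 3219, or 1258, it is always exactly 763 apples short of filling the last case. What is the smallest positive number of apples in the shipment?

Being 763 short of a full case of size k means N ≡ −763 (mod k), i.e. N + 763 is a multiple of each size.
1887 = 3 × 17 × 37
4403 = 7 × 17 × 37
3219 = 3 × 29 × 37
1258 = 2 × 17 × 37
LCM(1887, 4403, 3219, 1258) = 2 × 3 × 7 × 17 × 29 × 37 = 766122.
Smallest positive N is 766122 − 763 = 765359.

765359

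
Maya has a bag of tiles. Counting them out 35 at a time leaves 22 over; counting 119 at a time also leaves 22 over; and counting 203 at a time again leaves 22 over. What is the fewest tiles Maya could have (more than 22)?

N − 22 must be a common multiple of 35, 119, and 203.
35 = 5 × 7
119 = 7 × 17
203 = 7 × 29
LCM(35, 119, 203) = 5 × 7 × 17 × 29 = 17255.
Smallest N > 22 is LCM + 22 = 17255 + 22 = 17277.

17277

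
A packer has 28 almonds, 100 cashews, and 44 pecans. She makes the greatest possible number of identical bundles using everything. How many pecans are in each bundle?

11

Number of bundles = gcd(28, 100, 44).
28 = 2^2 × 7
100 = 2^2 × 5^2
44 = 2^2 × 11
gcd(28, 100, 44) = 2^2 = 4.
pecans per bundle = 44 / 4 = 11.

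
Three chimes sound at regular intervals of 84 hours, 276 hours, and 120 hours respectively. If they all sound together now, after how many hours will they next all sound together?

19320 hours

The first simultaneous occurrence is after LCM of the individual periods.
84 = 2^2 × 3 × 7
276 = 2^2 × 3 × 23
120 = 2^3 × 3 × 5
LCM(84, 276, 120) = 2^3 × 3 × 5 × 7 × 23 = 19320.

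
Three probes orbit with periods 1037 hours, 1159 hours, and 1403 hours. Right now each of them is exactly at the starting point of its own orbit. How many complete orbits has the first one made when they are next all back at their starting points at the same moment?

All finish a whole number of cycles simultaneously at t = LCM of the periods.
1037 = 17 × 61
1159 = 19 × 61
1403 = 23 × 61
LCM(1037, 1159, 1403) = 17 × 19 × 23 × 61 = 453169.
Orbits for period 1037: 453169 / 1037 = 437.

437 orbits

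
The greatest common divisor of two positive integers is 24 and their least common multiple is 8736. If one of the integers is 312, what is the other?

For two integers, gcd × lcm = product, so the other is (24 × 8736) / 312 = 209664 / 312 = 672.

672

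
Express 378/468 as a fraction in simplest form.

21/26

378 = 2 × 3^3 × 7
468 = 2^2 × 3^2 × 13
gcd(378, 468) = 2 × 3^2 = 18.
Divide numerator and denominator by 18: 378/468 = 21/26.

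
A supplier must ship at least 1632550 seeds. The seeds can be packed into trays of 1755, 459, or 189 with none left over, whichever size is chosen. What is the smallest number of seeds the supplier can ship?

1670760

The number of seeds must be a common multiple of 1755, 459, and 189, so a multiple of their LCM.
1755 = 3^3 × 5 × 13
459 = 3^3 × 17
189 = 3^3 × 7
LCM(1755, 459, 189) = 3^3 × 5 × 7 × 13 × 17 = 208845.
Smallest multiple of 208845 that is ≥ 1632550: ⌈1632550/208845⌉ × 208845 = 8 × 208845 = 1670760.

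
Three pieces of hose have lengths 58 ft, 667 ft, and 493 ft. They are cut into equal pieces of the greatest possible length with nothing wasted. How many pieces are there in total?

Piece length = gcd(58, 667, 493).
58 = 2 × 29
667 = 23 × 29
493 = 17 × 29
gcd(58, 667, 493) = 29.
Total pieces = 58/29 + 667/29 + 493/29 = 2 + 23 + 17 = 42.

42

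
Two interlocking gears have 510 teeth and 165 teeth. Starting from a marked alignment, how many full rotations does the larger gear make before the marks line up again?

The first common completion time is the LCM of the periods.
510 = 2 × 3 × 5 × 17
165 = 3 × 5 × 11
LCM(510, 165) = 2 × 3 × 5 × 11 × 17 = 5610.
Rotations for period 510: 5610 / 510 = 11.

11 rotations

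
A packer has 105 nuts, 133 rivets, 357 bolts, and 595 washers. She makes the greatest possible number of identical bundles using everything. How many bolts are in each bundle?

51

Number of bundles = gcd(105, 133, 357, 595).
105 = 3 × 5 × 7
133 = 7 × 19
357 = 3 × 7 × 17
595 = 5 × 7 × 17
gcd(105, 133, 357, 595) = 7.
bolts per bundle = 357 / 7 = 51.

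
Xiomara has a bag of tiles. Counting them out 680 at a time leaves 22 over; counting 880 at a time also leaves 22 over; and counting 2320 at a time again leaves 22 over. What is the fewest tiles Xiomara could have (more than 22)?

433862

N − 22 must be a common multiple of 680, 880, and 2320.
680 = 2^3 × 5 × 17
880 = 2^4 × 5 × 11
2320 = 2^4 × 5 × 29
LCM(680, 880, 2320) = 2^4 × 5 × 11 × 17 × 29 = 433840.
Smallest N > 22 is LCM + 22 = 433840 + 22 = 433862.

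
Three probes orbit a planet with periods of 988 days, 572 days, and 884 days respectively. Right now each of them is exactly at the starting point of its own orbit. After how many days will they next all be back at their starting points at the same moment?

184756 days

The first simultaneous occurrence is after LCM of the individual periods.
988 = 2^2 × 13 × 19
572 = 2^2 × 11 × 13
884 = 2^2 × 13 × 17
LCM(988, 572, 884) = 2^2 × 11 × 13 × 17 × 19 = 184756.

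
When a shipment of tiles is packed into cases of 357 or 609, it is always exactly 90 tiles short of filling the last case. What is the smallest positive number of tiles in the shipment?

10263

Being 90 short of a full case of size k means N ≡ −90 (mod k), i.e. N + 90 is a multiple of each size.
357 = 3 × 7 × 17
609 = 3 × 7 × 29
LCM(357, 609) = 3 × 7 × 17 × 29 = 10353.
Smallest positive N is 10353 − 90 = 10263.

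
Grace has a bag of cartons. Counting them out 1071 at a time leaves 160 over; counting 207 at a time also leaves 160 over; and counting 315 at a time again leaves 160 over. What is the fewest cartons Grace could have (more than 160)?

123325

N − 160 must be a common multiple of 1071, 207, and 315.
1071 = 3^2 × 7 × 17
207 = 3^2 × 23
315 = 3^2 × 5 × 7
LCM(1071, 207, 315) = 3^2 × 5 × 7 × 17 × 23 = 123165.
Smallest N > 160 is LCM + 160 = 123165 + 160 = 123325.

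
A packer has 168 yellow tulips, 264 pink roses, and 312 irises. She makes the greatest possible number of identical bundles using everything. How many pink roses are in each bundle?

11

Number of bundles = gcd(168, 264, 312).
168 = 2^3 × 3 × 7
264 = 2^3 × 3 × 11
312 = 2^3 × 3 × 13
gcd(168, 264, 312) = 2^3 × 3 = 24.
pink roses per bundle = 264 / 24 = 11.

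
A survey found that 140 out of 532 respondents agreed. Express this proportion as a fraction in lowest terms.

5/19

140 = 2^2 × 5 × 7
532 = 2^2 × 7 × 19
gcd(140, 532) = 2^2 × 7 = 28.
Divide numerator and denominator by 28: 140/532 = 5/19.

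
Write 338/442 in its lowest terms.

338 = 2 × 13^2
442 = 2 × 13 × 17
gcd(338, 442) = 2 × 13 = 26.
Divide numerator and denominator by 26: 338/442 = 13/17.

13/17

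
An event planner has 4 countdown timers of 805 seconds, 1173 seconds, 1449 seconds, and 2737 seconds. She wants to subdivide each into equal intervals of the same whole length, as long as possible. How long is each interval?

23 seconds

The interval must divide each timer length; the longest such is the gcd.
805 = 5 × 7 × 23
1173 = 3 × 17 × 23
1449 = 3^2 × 7 × 23
2737 = 7 × 17 × 23
gcd(805, 1173, 1449, 2737) = 23.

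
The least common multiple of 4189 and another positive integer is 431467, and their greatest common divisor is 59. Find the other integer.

6077

gcd × lcm = product of the two integers, so the other integer is (59 × 431467) / 4189 = 6077.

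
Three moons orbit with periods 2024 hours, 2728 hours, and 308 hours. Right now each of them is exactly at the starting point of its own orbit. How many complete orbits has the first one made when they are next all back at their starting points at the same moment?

217 orbits

The first common completion time is the LCM of the periods.
2024 = 2^3 × 11 × 23
2728 = 2^3 × 11 × 31
308 = 2^2 × 7 × 11
LCM(2024, 2728, 308) = 2^3 × 7 × 11 × 23 × 31 = 439208.
Orbits for period 2024: 439208 / 2024 = 217.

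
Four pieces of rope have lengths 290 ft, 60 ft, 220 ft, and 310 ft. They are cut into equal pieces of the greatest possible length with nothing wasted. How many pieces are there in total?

88

Piece length = gcd(290, 60, 220, 310).
290 = 2 × 5 × 29
60 = 2^2 × 3 × 5
220 = 2^2 × 5 × 11
310 = 2 × 5 × 31
gcd(290, 60, 220, 310) = 2 × 5 = 10.
Total pieces = 290/10 + 60/10 + 220/10 + 310/10 = 29 + 6 + 22 + 31 = 88.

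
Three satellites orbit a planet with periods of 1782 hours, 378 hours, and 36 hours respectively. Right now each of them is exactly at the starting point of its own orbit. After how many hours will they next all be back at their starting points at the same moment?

24948 hours

We need the least common multiple of the intervals.
1782 = 2 × 3^4 × 11
378 = 2 × 3^3 × 7
36 = 2^2 × 3^2
LCM(1782, 378, 36) = 2^2 × 3^4 × 7 × 11 = 24948.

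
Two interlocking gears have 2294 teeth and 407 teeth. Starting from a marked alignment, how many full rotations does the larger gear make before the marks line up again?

They are all back at their starting positions together after one LCM of the periods.
2294 = 2 × 31 × 37
407 = 11 × 37
LCM(2294, 407) = 2 × 11 × 31 × 37 = 25234.
Rotations for period 2294: 25234 / 2294 = 11.

11 rotations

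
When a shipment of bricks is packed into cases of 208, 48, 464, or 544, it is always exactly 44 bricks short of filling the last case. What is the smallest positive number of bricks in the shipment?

615220

Being 44 short of a full case of size k means N ≡ −44 (mod k), i.e. N + 44 is a multiple of each size.
208 = 2^4 × 13
48 = 2^4 × 3
464 = 2^4 × 29
544 = 2^5 × 17
LCM(208, 48, 464, 544) = 2^5 × 3 × 13 × 17 × 29 = 615264.
Smallest positive N is 615264 − 44 = 615220.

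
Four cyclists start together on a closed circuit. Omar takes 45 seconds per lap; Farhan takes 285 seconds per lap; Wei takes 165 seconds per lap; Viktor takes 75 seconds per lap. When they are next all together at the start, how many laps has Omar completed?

1045 laps

The first common completion time is the LCM of the periods.
45 = 3^2 × 5
285 = 3 × 5 × 19
165 = 3 × 5 × 11
75 = 3 × 5^2
LCM(45, 285, 165, 75) = 3^2 × 5^2 × 11 × 19 = 47025.
Laps for period 45: 47025 / 45 = 1045.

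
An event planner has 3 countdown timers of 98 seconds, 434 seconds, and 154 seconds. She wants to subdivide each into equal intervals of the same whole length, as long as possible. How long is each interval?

14 seconds

The interval must divide each timer length; the longest such is the gcd.
98 = 2 × 7^2
434 = 2 × 7 × 31
154 = 2 × 7 × 11
gcd(98, 434, 154) = 2 × 7 = 14.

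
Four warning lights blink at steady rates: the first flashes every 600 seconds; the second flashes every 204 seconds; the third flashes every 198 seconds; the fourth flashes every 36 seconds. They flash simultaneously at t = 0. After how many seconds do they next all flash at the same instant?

They coincide at every common multiple of the periods; the first is the LCM.
600 = 2^3 × 3 × 5^2
204 = 2^2 × 3 × 17
198 = 2 × 3^2 × 11
36 = 2^2 × 3^2
LCM(600, 204, 198, 36) = 2^3 × 3^2 × 5^2 × 11 × 17 = 336600.

336600 seconds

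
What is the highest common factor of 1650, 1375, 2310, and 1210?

1650 = 2 × 3 × 5^2 × 11
1375 = 5^3 × 11
2310 = 2 × 3 × 5 × 7 × 11
1210 = 2 × 5 × 11^2
gcd(1650, 1375, 2310, 1210) = 5 × 11 = 55.

55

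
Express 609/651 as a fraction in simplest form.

29/31

609 = 3 × 7 × 29
651 = 3 × 7 × 31
gcd(609, 651) = 3 × 7 = 21.
Divide numerator and denominator by 21: 609/651 = 29/31.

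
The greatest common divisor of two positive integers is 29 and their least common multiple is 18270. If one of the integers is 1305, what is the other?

For two integers, gcd × lcm = product, so the other is (29 × 18270) / 1305 = 529830 / 1305 = 406.

406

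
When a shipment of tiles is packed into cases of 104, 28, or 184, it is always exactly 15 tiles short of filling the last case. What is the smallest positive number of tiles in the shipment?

16729

Being 15 short of a full case of size k means N ≡ −15 (mod k), i.e. N + 15 is a multiple of each size.
104 = 2^3 × 13
28 = 2^2 × 7
184 = 2^3 × 23
LCM(104, 28, 184) = 2^3 × 7 × 13 × 23 = 16744.
Smallest positive N is 16744 − 15 = 16729.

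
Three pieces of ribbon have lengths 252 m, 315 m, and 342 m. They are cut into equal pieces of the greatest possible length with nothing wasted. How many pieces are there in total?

Piece length = gcd(252, 315, 342).
252 = 2^2 × 3^2 × 7
315 = 3^2 × 5 × 7
342 = 2 × 3^2 × 19
gcd(252, 315, 342) = 3^2 = 9.
Total pieces = 252/9 + 315/9 + 342/9 = 28 + 35 + 38 = 101.

101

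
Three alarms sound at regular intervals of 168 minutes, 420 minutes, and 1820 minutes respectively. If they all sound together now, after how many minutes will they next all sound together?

10920 minutes

They coincide at every common multiple of the periods; the first is the LCM.
168 = 2^3 × 3 × 7
420 = 2^2 × 3 × 5 × 7
1820 = 2^2 × 5 × 7 × 13
LCM(168, 420, 1820) = 2^3 × 3 × 5 × 7 × 13 = 10920.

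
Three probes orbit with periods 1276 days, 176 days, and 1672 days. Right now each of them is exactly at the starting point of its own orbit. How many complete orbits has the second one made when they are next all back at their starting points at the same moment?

The first common completion time is the LCM of the periods.
1276 = 2^2 × 11 × 29
176 = 2^4 × 11
1672 = 2^3 × 11 × 19
LCM(1276, 176, 1672) = 2^4 × 11 × 19 × 29 = 96976.
Orbits for period 176: 96976 / 176 = 551.

551 orbits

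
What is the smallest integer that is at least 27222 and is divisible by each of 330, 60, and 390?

34320

The integer must be a common multiple of 330, 60, and 390, so a multiple of their LCM.
330 = 2 × 3 × 5 × 11
60 = 2^2 × 3 × 5
390 = 2 × 3 × 5 × 13
LCM(330, 60, 390) = 2^2 × 3 × 5 × 11 × 13 = 8580.
Smallest multiple of 8580 that is ≥ 27222: ⌈27222/8580⌉ × 8580 = 4 × 8580 = 34320.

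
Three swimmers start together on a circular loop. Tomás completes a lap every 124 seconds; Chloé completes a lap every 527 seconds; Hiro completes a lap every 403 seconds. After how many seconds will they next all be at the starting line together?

27404 seconds

The first simultaneous occurrence is after LCM of the individual periods.
124 = 2^2 × 31
527 = 17 × 31
403 = 13 × 31
LCM(124, 527, 403) = 2^2 × 13 × 17 × 31 = 27404.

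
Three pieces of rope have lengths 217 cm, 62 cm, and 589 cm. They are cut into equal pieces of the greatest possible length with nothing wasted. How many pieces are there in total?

28

Piece length = gcd(217, 62, 589).
217 = 7 × 31
62 = 2 × 31
589 = 19 × 31
gcd(217, 62, 589) = 31.
Total pieces = 217/31 + 62/31 + 589/31 = 7 + 2 + 19 = 28.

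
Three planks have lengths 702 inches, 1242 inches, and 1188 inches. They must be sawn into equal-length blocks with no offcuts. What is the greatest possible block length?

54 inches

The block length must divide every plank, so the greatest is gcd(702, 1242, 1188).
702 = 2 × 3^3 × 13
1242 = 2 × 3^3 × 23
1188 = 2^2 × 3^3 × 11
gcd(702, 1242, 1188) = 2 × 3^3 = 54.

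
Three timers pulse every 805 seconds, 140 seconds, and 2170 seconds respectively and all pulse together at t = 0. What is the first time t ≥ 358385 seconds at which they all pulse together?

Joint pulses occur at multiples of LCM(805, 140, 2170).
805 = 5 × 7 × 23
140 = 2^2 × 5 × 7
2170 = 2 × 5 × 7 × 31
LCM(805, 140, 2170) = 2^2 × 5 × 7 × 23 × 31 = 99820.
Smallest multiple of 99820 that is ≥ 358385: ⌈358385/99820⌉ × 99820 = 4 × 99820 = 399280.

399280 seconds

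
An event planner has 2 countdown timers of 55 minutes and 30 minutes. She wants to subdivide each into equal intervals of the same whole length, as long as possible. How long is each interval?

5 minutes

The interval must divide each timer length; the longest such is the gcd.
55 = 5 × 11
30 = 2 × 3 × 5
gcd(55, 30) = 5.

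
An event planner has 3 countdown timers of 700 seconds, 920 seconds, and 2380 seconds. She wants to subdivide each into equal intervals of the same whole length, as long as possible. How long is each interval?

20 seconds

The interval must divide each timer length; the longest such is the gcd.
700 = 2^2 × 5^2 × 7
920 = 2^3 × 5 × 23
2380 = 2^2 × 5 × 7 × 17
gcd(700, 920, 2380) = 2^2 × 5 = 20.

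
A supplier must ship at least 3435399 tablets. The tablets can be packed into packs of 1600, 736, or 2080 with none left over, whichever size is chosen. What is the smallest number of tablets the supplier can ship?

The number of tablets must be a common multiple of 1600, 736, and 2080, so a multiple of their LCM.
1600 = 2^6 × 5^2
736 = 2^5 × 23
2080 = 2^5 × 5 × 13
LCM(1600, 736, 2080) = 2^6 × 5^2 × 13 × 23 = 478400.
Smallest multiple of 478400 that is ≥ 3435399: ⌈3435399/478400⌉ × 478400 = 8 × 478400 = 3827200.

3827200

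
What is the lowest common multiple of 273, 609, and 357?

134589

273 = 3 × 7 × 13
609 = 3 × 7 × 29
357 = 3 × 7 × 17
LCM(273, 609, 357) = 3 × 7 × 13 × 17 × 29 = 134589.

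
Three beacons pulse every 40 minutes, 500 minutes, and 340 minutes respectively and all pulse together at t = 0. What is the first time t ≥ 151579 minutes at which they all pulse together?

Joint pulses occur at multiples of LCM(40, 500, 340).
40 = 2^3 × 5
500 = 2^2 × 5^3
340 = 2^2 × 5 × 17
LCM(40, 500, 340) = 2^3 × 5^3 × 17 = 17000.
Smallest multiple of 17000 that is ≥ 151579: ⌈151579/17000⌉ × 17000 = 9 × 17000 = 153000.

153000 minutes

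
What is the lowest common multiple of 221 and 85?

1105

221 = 13 × 17
85 = 5 × 17
LCM(221, 85) = 5 × 13 × 17 = 1105.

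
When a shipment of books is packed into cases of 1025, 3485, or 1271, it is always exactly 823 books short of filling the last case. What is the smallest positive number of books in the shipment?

539352

Being 823 short of a full case of size k means N ≡ −823 (mod k), i.e. N + 823 is a multiple of each size.
1025 = 5^2 × 41
3485 = 5 × 17 × 41
1271 = 31 × 41
LCM(1025, 3485, 1271) = 5^2 × 17 × 31 × 41 = 540175.
Smallest positive N is 540175 − 823 = 539352.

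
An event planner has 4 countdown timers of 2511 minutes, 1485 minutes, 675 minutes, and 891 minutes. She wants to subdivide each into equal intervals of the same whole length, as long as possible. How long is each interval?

The interval must divide each timer length; the longest such is the gcd.
2511 = 3^4 × 31
1485 = 3^3 × 5 × 11
675 = 3^3 × 5^2
891 = 3^4 × 11
gcd(2511, 1485, 675, 891) = 3^3 = 27.

27 minutes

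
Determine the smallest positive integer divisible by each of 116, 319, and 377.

16588

116 = 2^2 × 29
319 = 11 × 29
377 = 13 × 29
LCM(116, 319, 377) = 2^2 × 11 × 13 × 29 = 16588.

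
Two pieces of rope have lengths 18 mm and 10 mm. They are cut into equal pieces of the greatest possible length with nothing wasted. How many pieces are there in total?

14

Piece length = gcd(18, 10).
18 = 2 × 3^2
10 = 2 × 5
gcd(18, 10) = 2.
Total pieces = 18/2 + 10/2 = 9 + 5 = 14.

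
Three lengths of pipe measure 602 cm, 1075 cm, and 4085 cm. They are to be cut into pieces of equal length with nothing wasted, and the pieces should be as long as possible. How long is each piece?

43 cm

The greatest length dividing all of 602, 1075, and 4085 is their gcd.
602 = 2 × 7 × 43
1075 = 5^2 × 43
4085 = 5 × 19 × 43
gcd(602, 1075, 4085) = 43.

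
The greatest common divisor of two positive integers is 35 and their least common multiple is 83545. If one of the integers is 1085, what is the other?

2695

For two integers, gcd × lcm = product, so the other is (35 × 83545) / 1085 = 2924075 / 1085 = 2695.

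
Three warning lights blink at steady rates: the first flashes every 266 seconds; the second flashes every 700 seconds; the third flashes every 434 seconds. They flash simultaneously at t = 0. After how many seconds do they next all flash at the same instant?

412300 seconds

They coincide at every common multiple of the periods; the first is the LCM.
266 = 2 × 7 × 19
700 = 2^2 × 5^2 × 7
434 = 2 × 7 × 31
LCM(266, 700, 434) = 2^2 × 5^2 × 7 × 19 × 31 = 412300.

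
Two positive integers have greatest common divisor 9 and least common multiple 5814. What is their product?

For any two positive integers, gcd × lcm = product = 9 × 5814 = 52326.

52326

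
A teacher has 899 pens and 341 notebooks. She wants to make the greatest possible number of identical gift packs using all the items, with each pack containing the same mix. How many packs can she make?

31 packs

The pack count must divide each quantity, so the greatest is gcd(899, 341).
899 = 29 × 31
341 = 11 × 31
gcd(899, 341) = 31.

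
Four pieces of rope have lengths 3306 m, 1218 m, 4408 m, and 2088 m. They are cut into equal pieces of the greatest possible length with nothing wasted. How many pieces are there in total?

190

Piece length = gcd(3306, 1218, 4408, 2088).
3306 = 2 × 3 × 19 × 29
1218 = 2 × 3 × 7 × 29
4408 = 2^3 × 19 × 29
2088 = 2^3 × 3^2 × 29
gcd(3306, 1218, 4408, 2088) = 2 × 29 = 58.
Total pieces = 3306/58 + 1218/58 + 4408/58 + 2088/58 = 57 + 21 + 76 + 36 = 190.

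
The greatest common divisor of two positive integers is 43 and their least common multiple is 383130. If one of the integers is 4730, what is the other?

3483

For two integers, gcd × lcm = product, so the other is (43 × 383130) / 4730 = 16474590 / 4730 = 3483.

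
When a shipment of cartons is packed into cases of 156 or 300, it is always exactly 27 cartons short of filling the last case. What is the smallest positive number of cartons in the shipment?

3873

Being 27 short of a full case of size k means N ≡ −27 (mod k), i.e. N + 27 is a multiple of each size.
156 = 2^2 × 3 × 13
300 = 2^2 × 3 × 5^2
LCM(156, 300) = 2^2 × 3 × 5^2 × 13 = 3900.
Smallest positive N is 3900 − 27 = 3873.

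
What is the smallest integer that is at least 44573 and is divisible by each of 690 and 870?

60030

The integer must be a common multiple of 690 and 870, so a multiple of their LCM.
690 = 2 × 3 × 5 × 23
870 = 2 × 3 × 5 × 29
LCM(690, 870) = 2 × 3 × 5 × 23 × 29 = 20010.
Smallest multiple of 20010 that is ≥ 44573: ⌈44573/20010⌉ × 20010 = 3 × 20010 = 60030.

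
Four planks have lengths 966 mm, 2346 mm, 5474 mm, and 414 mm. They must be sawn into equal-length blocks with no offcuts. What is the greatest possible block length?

46 mm

This is the greatest common divisor of 966, 2346, 5474, and 414.
966 = 2 × 3 × 7 × 23
2346 = 2 × 3 × 17 × 23
5474 = 2 × 7 × 17 × 23
414 = 2 × 3^2 × 23
gcd(966, 2346, 5474, 414) = 2 × 23 = 46.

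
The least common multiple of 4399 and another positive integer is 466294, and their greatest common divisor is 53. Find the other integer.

5618

gcd × lcm = product of the two integers, so the other integer is (53 × 466294) / 4399 = 5618.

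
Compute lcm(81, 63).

81 = 3^4
63 = 3^2 × 7
LCM(81, 63) = 3^4 × 7 = 567.

567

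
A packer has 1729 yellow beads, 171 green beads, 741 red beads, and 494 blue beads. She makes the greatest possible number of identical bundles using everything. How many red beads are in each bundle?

Number of bundles = gcd(1729, 171, 741, 494).
1729 = 7 × 13 × 19
171 = 3^2 × 19
741 = 3 × 13 × 19
494 = 2 × 13 × 19
gcd(1729, 171, 741, 494) = 19.
red beads per bundle = 741 / 19 = 39.

39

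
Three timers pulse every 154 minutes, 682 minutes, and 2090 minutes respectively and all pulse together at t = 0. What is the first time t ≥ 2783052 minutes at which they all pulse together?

3174710 minutes

Joint pulses occur at multiples of LCM(154, 682, 2090).
154 = 2 × 7 × 11
682 = 2 × 11 × 31
2090 = 2 × 5 × 11 × 19
LCM(154, 682, 2090) = 2 × 5 × 7 × 11 × 19 × 31 = 453530.
Smallest multiple of 453530 that is ≥ 2783052: ⌈2783052/453530⌉ × 453530 = 7 × 453530 = 3174710.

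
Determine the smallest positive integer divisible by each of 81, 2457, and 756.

29484

81 = 3^4
2457 = 3^3 × 7 × 13
756 = 2^2 × 3^3 × 7
LCM(81, 2457, 756) = 2^2 × 3^4 × 7 × 13 = 29484.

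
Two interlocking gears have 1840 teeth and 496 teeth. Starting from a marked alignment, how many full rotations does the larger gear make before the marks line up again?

31 rotations

All finish a whole number of cycles simultaneously at t = LCM of the periods.
1840 = 2^4 × 5 × 23
496 = 2^4 × 31
LCM(1840, 496) = 2^4 × 5 × 23 × 31 = 57040.
Rotations for period 1840: 57040 / 1840 = 31.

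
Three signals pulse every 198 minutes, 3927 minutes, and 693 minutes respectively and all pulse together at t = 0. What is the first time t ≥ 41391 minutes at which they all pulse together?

Joint pulses occur at multiples of LCM(198, 3927, 693).
198 = 2 × 3^2 × 11
3927 = 3 × 7 × 11 × 17
693 = 3^2 × 7 × 11
LCM(198, 3927, 693) = 2 × 3^2 × 7 × 11 × 17 = 23562.
Smallest multiple of 23562 that is ≥ 41391: ⌈41391/23562⌉ × 23562 = 2 × 23562 = 47124.

47124 minutes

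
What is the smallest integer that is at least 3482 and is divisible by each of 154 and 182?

The integer must be a common multiple of 154 and 182, so a multiple of their LCM.
154 = 2 × 7 × 11
182 = 2 × 7 × 13
LCM(154, 182) = 2 × 7 × 11 × 13 = 2002.
Smallest multiple of 2002 that is ≥ 3482: ⌈3482/2002⌉ × 2002 = 2 × 2002 = 4004.

4004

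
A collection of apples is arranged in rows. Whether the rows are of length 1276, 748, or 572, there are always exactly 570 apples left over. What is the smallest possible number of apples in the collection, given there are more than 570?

282566

N − 570 must be a common multiple of 1276, 748, and 572.
1276 = 2^2 × 11 × 29
748 = 2^2 × 11 × 17
572 = 2^2 × 11 × 13
LCM(1276, 748, 572) = 2^2 × 11 × 13 × 17 × 29 = 281996.
Smallest N > 570 is LCM + 570 = 281996 + 570 = 282566.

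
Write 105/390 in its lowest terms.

7/26

105 = 3 × 5 × 7
390 = 2 × 3 × 5 × 13
gcd(105, 390) = 3 × 5 = 15.
Divide numerator and denominator by 15: 105/390 = 7/26.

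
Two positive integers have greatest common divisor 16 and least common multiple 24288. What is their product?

388608

For any two positive integers, gcd × lcm = product = 16 × 24288 = 388608.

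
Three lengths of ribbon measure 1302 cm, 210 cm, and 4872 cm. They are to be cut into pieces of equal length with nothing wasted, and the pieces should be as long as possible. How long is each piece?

42 cm

Each piece length must divide every original length, so the longest possible is gcd(1302, 210, 4872).
1302 = 2 × 3 × 7 × 31
210 = 2 × 3 × 5 × 7
4872 = 2^3 × 3 × 7 × 29
gcd(1302, 210, 4872) = 2 × 3 × 7 = 42.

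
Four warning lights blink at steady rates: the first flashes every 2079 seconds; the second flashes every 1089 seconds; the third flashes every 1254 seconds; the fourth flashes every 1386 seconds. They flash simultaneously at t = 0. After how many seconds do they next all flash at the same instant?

We need the least common multiple of the intervals.
2079 = 3^3 × 7 × 11
1089 = 3^2 × 11^2
1254 = 2 × 3 × 11 × 19
1386 = 2 × 3^2 × 7 × 11
LCM(2079, 1089, 1254, 1386) = 2 × 3^3 × 7 × 11^2 × 19 = 869022.

869022 seconds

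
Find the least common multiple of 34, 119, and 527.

34 = 2 × 17
119 = 7 × 17
527 = 17 × 31
LCM(34, 119, 527) = 2 × 7 × 17 × 31 = 7378.

7378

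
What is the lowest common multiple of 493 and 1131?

493 = 17 × 29
1131 = 3 × 13 × 29
LCM(493, 1131) = 3 × 13 × 17 × 29 = 19227.

19227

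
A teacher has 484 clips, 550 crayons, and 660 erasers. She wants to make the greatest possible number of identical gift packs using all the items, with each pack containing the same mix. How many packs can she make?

The pack count must divide each quantity, so the greatest is gcd(484, 550, 660).
484 = 2^2 × 11^2
550 = 2 × 5^2 × 11
660 = 2^2 × 3 × 5 × 11
gcd(484, 550, 660) = 2 × 11 = 22.

22 packs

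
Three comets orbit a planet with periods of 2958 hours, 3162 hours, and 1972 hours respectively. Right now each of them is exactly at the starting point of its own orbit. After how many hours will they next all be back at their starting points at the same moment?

183396 hours

The first simultaneous occurrence is after LCM of the individual periods.
2958 = 2 × 3 × 17 × 29
3162 = 2 × 3 × 17 × 31
1972 = 2^2 × 17 × 29
LCM(2958, 3162, 1972) = 2^2 × 3 × 17 × 29 × 31 = 183396.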